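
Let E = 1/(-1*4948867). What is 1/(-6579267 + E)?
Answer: -4948867/32559917340490 ≈ -1.5199e-7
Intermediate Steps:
E = -1/4948867 (E = 1/(-4948867) = -1/4948867 ≈ -2.0207e-7)
1/(-6579267 + E) = 1/(-6579267 - 1/4948867) = 1/(-32559917340490/4948867) = -4948867/32559917340490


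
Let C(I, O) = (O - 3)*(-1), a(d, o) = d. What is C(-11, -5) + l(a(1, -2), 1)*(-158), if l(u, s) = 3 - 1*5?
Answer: 324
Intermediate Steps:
l(u, s) = -2 (l(u, s) = 3 - 5 = -2)
C(I, O) = 3 - O (C(I, O) = (-3 + O)*(-1) = 3 - O)
C(-11, -5) + l(a(1, -2), 1)*(-158) = (3 - 1*(-5)) - 2*(-158) = (3 + 5) + 316 = 8 + 316 = 324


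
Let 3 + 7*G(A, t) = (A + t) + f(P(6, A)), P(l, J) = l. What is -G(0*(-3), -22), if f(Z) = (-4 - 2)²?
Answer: -11/7 ≈ -1.5714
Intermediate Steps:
f(Z) = 36 (f(Z) = (-6)² = 36)
G(A, t) = 33/7 + A/7 + t/7 (G(A, t) = -3/7 + ((A + t) + 36)/7 = -3/7 + (36 + A + t)/7 = -3/7 + (36/7 + A/7 + t/7) = 33/7 + A/7 + t/7)
-G(0*(-3), -22) = -(33/7 + (0*(-3))/7 + (⅐)*(-22)) = -(33/7 + (⅐)*0 - 22/7) = -(33/7 + 0 - 22/7) = -1*11/7 = -11/7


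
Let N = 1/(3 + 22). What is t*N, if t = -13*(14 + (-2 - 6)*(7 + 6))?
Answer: 234/5 ≈ 46.800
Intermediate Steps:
t = 1170 (t = -13*(14 - 8*13) = -13*(14 - 104) = -13*(-90) = 1170)
N = 1/25 ≈ 0.040000
t*N = 1170*(1/25) = 234/5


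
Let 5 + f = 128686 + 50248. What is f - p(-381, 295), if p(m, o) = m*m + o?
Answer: 33473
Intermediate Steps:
p(m, o) = o + m**2 (p(m, o) = m**2 + o = o + m**2)
f = 178929 (f = -5 + (128686 + 50248) = -5 + 178934 = 178929)
f - p(-381, 295) = 178929 - (295 + (-381)**2) = 178929 - (295 + 145161) = 178929 - 1*145456 = 178929 - 145456 = 33473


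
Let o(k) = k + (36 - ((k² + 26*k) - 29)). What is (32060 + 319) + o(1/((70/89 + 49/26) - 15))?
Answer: 26407941265458/813903841 ≈ 32446.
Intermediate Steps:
o(k) = 65 - k² - 25*k (o(k) = k + (36 - (-29 + k² + 26*k)) = k + (36 + (29 - k² - 26*k)) = k + (65 - k² - 26*k) = 65 - k² - 25*k)
(32060 + 319) + o(1/((70/89 + 49/26) - 15)) = (32060 + 319) + (65 - (1/((70/89 + 49/26) - 15))² - 25/((70/89 + 49/26) - 15)) = 32379 + (65 - (1/((70*(1/89) + 49*(1/26)) - 15))² - 25/((70*(1/89) + 49*(1/26)) - 15)) = 32379 + (65 - (1/((70/89 + 49/26) - 15))² - 25/((70/89 + 49/26) - 15)) = 32379 + (65 - (1/(6181/2314 - 15))² - 25/(6181/2314 - 15)) = 32379 + (65 - (1/(-28529/2314))² - 25/(-28529/2314)) = 32379 + (65 - (-2314/28529)² - 25*(-2314/28529)) = 32379 + (65 - 1*5354596/813903841 + 57850/28529) = 32379 + (65 - 5354596/813903841 + 57850/28529) = 32379 + 54548797719/813903841 = 26407941265458/813903841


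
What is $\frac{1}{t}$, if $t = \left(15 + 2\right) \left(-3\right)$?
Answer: $- \frac{1}{51} \approx -0.019608$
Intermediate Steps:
$t = -51$ ($t = 17 \left(-3\right) = -51$)
$\frac{1}{t} = \frac{1}{-51} = - \frac{1}{51}$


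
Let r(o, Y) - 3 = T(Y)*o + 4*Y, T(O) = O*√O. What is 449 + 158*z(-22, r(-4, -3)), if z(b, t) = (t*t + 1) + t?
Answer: -56273 - 32232*I*√3 ≈ -56273.0 - 55827.0*I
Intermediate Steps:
T(O) = O^(3/2)
r(o, Y) = 3 + 4*Y + o*Y^(3/2) (r(o, Y) = 3 + (Y^(3/2)*o + 4*Y) = 3 + (o*Y^(3/2) + 4*Y) = 3 + (4*Y + o*Y^(3/2)) = 3 + 4*Y + o*Y^(3/2))
z(b, t) = 1 + t + t² (z(b, t) = (t² + 1) + t = (1 + t²) + t = 1 + t + t²)
449 + 158*z(-22, r(-4, -3)) = 449 + 158*(1 + (3 + 4*(-3) - (-12)*I*√3) + (3 + 4*(-3) - (-12)*I*√3)²) = 449 + 158*(1 + (3 - 12 - (-12)*I*√3) + (3 - 12 - (-12)*I*√3)²) = 449 + 158*(1 + (3 - 12 + 12*I*√3) + (3 - 12 + 12*I*√3)²) = 449 + 158*(1 + (-9 + 12*I*√3) + (-9 + 12*I*√3)²) = 449 + 158*(-8 + (-9 + 12*I*√3)² + 12*I*√3) = 449 + (-1264 + 158*(-9 + 12*I*√3)² + 1896*I*√3) = -815 + 158*(-9 + 12*I*√3)² + 1896*I*√3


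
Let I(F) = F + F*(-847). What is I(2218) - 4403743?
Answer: -6280171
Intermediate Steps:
I(F) = -846*F (I(F) = F - 847*F = -846*F)
I(2218) - 4403743 = -846*2218 - 4403743 = -1876428 - 4403743 = -6280171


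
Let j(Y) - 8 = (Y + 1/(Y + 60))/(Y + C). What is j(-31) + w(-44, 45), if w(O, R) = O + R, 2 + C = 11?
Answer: 3320/319 ≈ 10.408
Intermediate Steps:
C = 9 (C = -2 + 11 = 9)
j(Y) = 8 + (Y + 1/(60 + Y))/(9 + Y) (j(Y) = 8 + (Y + 1/(Y + 60))/(Y + 9) = 8 + (Y + 1/(60 + Y))/(9 + Y))
j(-31) + w(-44, 45) = (4321 + 9*(-31)² + 612*(-31))/(540 + (-31)² + 69*(-31)) + (-44 + 45) = (4321 + 9*961 - 18972)/(540 + 961 - 2139) + 1 = (4321 + 8649 - 18972)/(-638) + 1 = -1/638*(-6002) + 1 = 3001/319 + 1 = 3320/319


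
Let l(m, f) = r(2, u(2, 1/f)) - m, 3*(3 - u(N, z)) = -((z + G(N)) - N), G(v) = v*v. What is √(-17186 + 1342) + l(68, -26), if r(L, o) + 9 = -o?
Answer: -2097/26 + 2*I*√3961 ≈ -80.654 + 125.87*I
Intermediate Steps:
G(v) = v²
u(N, z) = 3 - N/3 + z/3 + N²/3 (u(N, z) = 3 - (-1)*((z + N²) - N)/3 = 3 - (-1)*(z + N² - N)/3 = 3 - (N - z - N²)/3 = 3 + (-N/3 + z/3 + N²/3) = 3 - N/3 + z/3 + N²/3)
r(L, o) = -9 - o
l(m, f) = -38/3 - m - 1/(3*f) (l(m, f) = (-9 - (3 - ⅓*2 + 1/(3*f) + (⅓)*2²)) - m = (-9 - (3 - ⅔ + 1/(3*f) + (⅓)*4)) - m = (-9 - (3 - ⅔ + 1/(3*f) + 4/3)) - m = (-9 - (11/3 + 1/(3*f))) - m = (-9 + (-11/3 - 1/(3*f))) - m = (-38/3 - 1/(3*f)) - m = -38/3 - m - 1/(3*f))
√(-17186 + 1342) + l(68, -26) = √(-17186 + 1342) + (-38/3 - 1*68 - ⅓/(-26)) = √(-15844) + (-38/3 - 68 - ⅓*(-1/26)) = 2*I*√3961 + (-38/3 - 68 + 1/78) = 2*I*√3961 - 2097/26 = -2097/26 + 2*I*√3961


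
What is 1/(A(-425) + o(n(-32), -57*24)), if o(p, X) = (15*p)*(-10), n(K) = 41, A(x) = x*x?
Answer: 1/174475 ≈ 5.7315e-6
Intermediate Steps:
A(x) = x²
o(p, X) = -150*p
1/(A(-425) + o(n(-32), -57*24)) = 1/((-425)² - 150*41) = 1/(180625 - 6150) = 1/174475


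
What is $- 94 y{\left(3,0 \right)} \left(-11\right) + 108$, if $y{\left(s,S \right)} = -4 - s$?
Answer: $-7130$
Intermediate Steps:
$- 94 y{\left(3,0 \right)} \left(-11\right) + 108 = - 94 \left(-4 - 3\right) \left(-11\right) + 108 = - 94 \left(\left(-7\right) \left(-11\right)\right) + 108 = \left(-94\right) 77 + 108 = -7238 + 108 = -7130$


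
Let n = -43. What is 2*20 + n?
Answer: -3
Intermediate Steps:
2*20 + n = 2*20 - 43 = 40 - 43 = -3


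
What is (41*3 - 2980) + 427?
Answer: -2430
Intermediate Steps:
(41*3 - 2980) + 427 = (123 - 2980) + 427 = -2857 + 427 = -2430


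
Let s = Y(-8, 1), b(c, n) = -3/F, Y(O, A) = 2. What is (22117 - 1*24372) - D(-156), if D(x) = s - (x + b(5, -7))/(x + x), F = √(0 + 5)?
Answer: -4513/2 + √5/520 ≈ -2256.5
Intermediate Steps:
F = √5 ≈ 2.2361
b(c, n) = -3*√5/5
s = 2
D(x) = 2 - (x - 3*√5/5)/(2*x) (D(x) = 2 - (x - 3*√5/5)/(x + x) = 2 - (x - 3*√5/5)/(2*x))
(22117 - 1*24372) - D(-156) = (22117 - 1*24372) - 3*(√5 + 5*(-156))/(10*(-156)) = (22117 - 24372) - 3*(-1)*(√5 - 780)/(10*156) = -2255 - 3*(-1)*(-780 + √5)/(10*156) = -2255 - (3/2 - √5/520) = -2255 + (-3/2 + √5/520) = -4513/2 + √5/520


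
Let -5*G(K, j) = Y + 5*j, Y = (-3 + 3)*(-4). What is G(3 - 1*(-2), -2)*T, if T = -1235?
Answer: -2470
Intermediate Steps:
Y = 0 (Y = 0*(-4) = 0)
G(K, j) = -j (G(K, j) = -(0 + 5*j)/5 = -j)
G(3 - 1*(-2), -2)*T = -1*(-2)*(-1235) = 2*(-1235) = -2470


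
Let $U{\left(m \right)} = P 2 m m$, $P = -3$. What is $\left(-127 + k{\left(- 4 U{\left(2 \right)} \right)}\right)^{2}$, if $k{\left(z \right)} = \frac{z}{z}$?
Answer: $15876$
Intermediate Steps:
$U{\left(m \right)} = - 6 m^{2}$ ($U{\left(m \right)} = \left(-3\right) 2 m m = - 6 m m = - 6 m^{2}$)
$k{\left(z \right)} = 1$
$\left(-127 + k{\left(- 4 U{\left(2 \right)} \right)}\right)^{2} = \left(-127 + 1\right)^{2} = \left(-126\right)^{2} = 15876$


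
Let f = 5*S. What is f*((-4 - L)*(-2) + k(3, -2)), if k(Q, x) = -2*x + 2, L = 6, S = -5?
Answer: -650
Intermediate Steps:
k(Q, x) = 2 - 2*x
f = -25 (f = 5*(-5) = -25)
f*((-4 - L)*(-2) + k(3, -2)) = -25*((-4 - 1*6)*(-2) + (2 - 2*(-2))) = -25*((-4 - 6)*(-2) + (2 + 4)) = -25*(-10*(-2) + 6) = -25*(20 + 6) = -25*26 = -650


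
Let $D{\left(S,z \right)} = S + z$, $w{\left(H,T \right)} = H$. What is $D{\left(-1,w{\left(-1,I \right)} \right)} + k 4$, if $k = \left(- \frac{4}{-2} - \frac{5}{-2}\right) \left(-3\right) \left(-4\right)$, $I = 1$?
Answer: $214$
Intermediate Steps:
$k = 54$ ($k = \left(\left(-4\right) \left(- \frac{1}{2}\right) - - \frac{5}{2}\right) \left(-3\right) \left(-4\right) = \left(2 + \frac{5}{2}\right) \left(-3\right) \left(-4\right) = \frac{9}{2} \left(-3\right) \left(-4\right) = \left(- \frac{27}{2}\right) \left(-4\right) = 54$)
$D{\left(-1,w{\left(-1,I \right)} \right)} + k 4 = \left(-1 - 1\right) + 54 \cdot 4 = -2 + 216 = 214$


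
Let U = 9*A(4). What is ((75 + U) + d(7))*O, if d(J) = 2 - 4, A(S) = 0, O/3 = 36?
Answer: 7884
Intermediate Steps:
O = 108 (O = 3*36 = 108)
U = 0 (U = 9*0 = 0)
d(J) = -2
((75 + U) + d(7))*O = ((75 + 0) - 2)*108 = (75 - 2)*108 = 73*108 = 7884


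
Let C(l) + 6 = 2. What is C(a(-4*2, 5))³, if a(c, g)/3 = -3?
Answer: -64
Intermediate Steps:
a(c, g) = -9 (a(c, g) = 3*(-3) = -9)
C(l) = -4 (C(l) = -6 + 2 = -4)
C(a(-4*2, 5))³ = (-4)³ = -64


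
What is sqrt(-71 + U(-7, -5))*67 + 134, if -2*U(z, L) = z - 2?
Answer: 134 + 67*I*sqrt(266)/2 ≈ 134.0 + 546.37*I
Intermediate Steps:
U(z, L) = 1 - z/2 (U(z, L) = -(z - 2)/2 = -(-2 + z)/2 = 1 - z/2)
sqrt(-71 + U(-7, -5))*67 + 134 = sqrt(-71 + (1 - 1/2*(-7)))*67 + 134 = sqrt(-71 + (1 + 7/2))*67 + 134 = sqrt(-71 + 9/2)*67 + 134 = sqrt(-133/2)*67 + 134 = (I*sqrt(266)/2)*67 + 134 = 67*I*sqrt(266)/2 + 134 = 134 + 67*I*sqrt(266)/2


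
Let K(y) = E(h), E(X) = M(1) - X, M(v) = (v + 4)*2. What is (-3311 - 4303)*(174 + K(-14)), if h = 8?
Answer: -1340064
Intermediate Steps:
M(v) = 8 + 2*v (M(v) = (4 + v)*2 = 8 + 2*v)
E(X) = 10 - X (E(X) = (8 + 2*1) - X = (8 + 2) - X = 10 - X)
K(y) = 2 (K(y) = 10 - 1*8 = 10 - 8 = 2)
(-3311 - 4303)*(174 + K(-14)) = (-3311 - 4303)*(174 + 2) = -7614*176 = -1340064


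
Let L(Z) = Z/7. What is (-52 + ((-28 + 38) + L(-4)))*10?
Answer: -2980/7 ≈ -425.71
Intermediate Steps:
L(Z) = Z/7 (L(Z) = Z*(⅐) = Z/7)
(-52 + ((-28 + 38) + L(-4)))*10 = (-52 + ((-28 + 38) + (⅐)*(-4)))*10 = (-52 + (10 - 4/7))*10 = (-52 + 66/7)*10 = -298/7*10 = -2980/7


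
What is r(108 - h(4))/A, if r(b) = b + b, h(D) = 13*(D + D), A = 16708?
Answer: 2/4177 ≈ 0.00047881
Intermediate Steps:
h(D) = 26*D (h(D) = 13*(2*D) = 26*D)
r(b) = 2*b
r(108 - h(4))/A = (2*(108 - 26*4))/16708 = (2*(108 - 1*104))*(1/16708) = (2*(108 - 104))*(1/16708) = (2*4)*(1/16708) = 8*(1/16708) = 2/4177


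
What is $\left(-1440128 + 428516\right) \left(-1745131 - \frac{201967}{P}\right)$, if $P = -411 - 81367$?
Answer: $\frac{72185152855741506}{40889} \approx 1.7654 \cdot 10^{12}$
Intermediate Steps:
$P = -81778$ ($P = -411 - 81367 = -81778$)
$\left(-1440128 + 428516\right) \left(-1745131 - \frac{201967}{P}\right) = \left(-1440128 + 428516\right) \left(-1745131 - \frac{201967}{-81778}\right) = - 1011612 \left(-1745131 - - \frac{201967}{81778}\right) = - 1011612 \left(-1745131 + \frac{201967}{81778}\right) = \left(-1011612\right) \left(- \frac{142713120951}{81778}\right) = \frac{72185152855741506}{40889}$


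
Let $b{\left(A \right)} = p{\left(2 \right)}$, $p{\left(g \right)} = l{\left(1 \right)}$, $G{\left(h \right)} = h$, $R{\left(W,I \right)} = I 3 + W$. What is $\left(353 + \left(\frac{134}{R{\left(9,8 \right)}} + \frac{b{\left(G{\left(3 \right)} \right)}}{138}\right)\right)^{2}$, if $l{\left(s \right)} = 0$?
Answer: $\frac{138839089}{1089} \approx 1.2749 \cdot 10^{5}$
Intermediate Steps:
$R{\left(W,I \right)} = W + 3 I$ ($R{\left(W,I \right)} = 3 I + W = W + 3 I$)
$p{\left(g \right)} = 0$
$b{\left(A \right)} = 0$
$\left(353 + \left(\frac{134}{R{\left(9,8 \right)}} + \frac{b{\left(G{\left(3 \right)} \right)}}{138}\right)\right)^{2} = \left(353 + \left(\frac{134}{9 + 3 \cdot 8} + \frac{0}{138}\right)\right)^{2} = \left(353 + \left(\frac{134}{9 + 24} + 0 \cdot \frac{1}{138}\right)\right)^{2} = \left(353 + \left(\frac{134}{33} + 0\right)\right)^{2} = \left(353 + \frac{134}{33}\right)^{2} = \left(\frac{11783}{33}\right)^{2} = \frac{138839089}{1089}$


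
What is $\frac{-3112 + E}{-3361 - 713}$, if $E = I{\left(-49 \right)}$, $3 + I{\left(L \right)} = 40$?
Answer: $\frac{1025}{1358} \approx 0.75479$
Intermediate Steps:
$I{\left(L \right)} = 37$ ($I{\left(L \right)} = -3 + 40 = 37$)
$E = 37$
$\frac{-3112 + E}{-3361 - 713} = \frac{-3112 + 37}{-3361 - 713} = - \frac{3075}{-4074} = \left(-3075\right) \left(- \frac{1}{4074}\right) = \frac{1025}{1358}$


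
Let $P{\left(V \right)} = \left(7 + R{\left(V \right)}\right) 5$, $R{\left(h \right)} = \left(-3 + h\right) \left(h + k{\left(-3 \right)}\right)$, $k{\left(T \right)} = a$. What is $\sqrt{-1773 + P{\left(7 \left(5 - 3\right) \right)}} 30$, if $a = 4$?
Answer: $60 i \sqrt{187} \approx 820.49 i$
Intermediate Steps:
$k{\left(T \right)} = 4$
$R{\left(h \right)} = \left(-3 + h\right) \left(4 + h\right)$ ($R{\left(h \right)} = \left(-3 + h\right) \left(h + 4\right) = \left(-3 + h\right) \left(4 + h\right)$)
$P{\left(V \right)} = -25 + 5 V + 5 V^{2}$ ($P{\left(V \right)} = \left(7 + \left(-12 + V + V^{2}\right)\right) 5 = \left(-5 + V + V^{2}\right) 5 = -25 + 5 V + 5 V^{2}$)
$\sqrt{-1773 + P{\left(7 \left(5 - 3\right) \right)}} 30 = \sqrt{-1773 + \left(-25 + 5 \cdot 7 \left(5 - 3\right) + 5 \left(7 \left(5 - 3\right)\right)^{2}\right)} 30 = \sqrt{-1773 + \left(-25 + 5 \cdot 7 \cdot 2 + 5 \left(7 \cdot 2\right)^{2}\right)} 30 = \sqrt{-1773 + \left(-25 + 5 \cdot 14 + 5 \cdot 14^{2}\right)} 30 = \sqrt{-1773 + \left(-25 + 70 + 5 \cdot 196\right)} 30 = \sqrt{-1773 + \left(-25 + 70 + 980\right)} 30 = \sqrt{-1773 + 1025} \cdot 30 = \sqrt{-748} \cdot 30 = 2 i \sqrt{187} \cdot 30 = 60 i \sqrt{187}$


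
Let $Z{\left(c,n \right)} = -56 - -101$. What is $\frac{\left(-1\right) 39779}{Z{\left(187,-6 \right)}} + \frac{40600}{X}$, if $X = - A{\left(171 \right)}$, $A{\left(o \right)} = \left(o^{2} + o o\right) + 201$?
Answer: $- \frac{778726019}{880245} \approx -884.67$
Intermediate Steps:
$A{\left(o \right)} = 201 + 2 o^{2}$ ($A{\left(o \right)} = \left(o^{2} + o^{2}\right) + 201 = 2 o^{2} + 201 = 201 + 2 o^{2}$)
$Z{\left(c,n \right)} = 45$ ($Z{\left(c,n \right)} = -56 + 101 = 45$)
$X = -58683$ ($X = - (201 + 2 \cdot 171^{2}) = - (201 + 2 \cdot 29241) = - (201 + 58482) = \left(-1\right) 58683 = -58683$)
$\frac{\left(-1\right) 39779}{Z{\left(187,-6 \right)}} + \frac{40600}{X} = \frac{\left(-1\right) 39779}{45} + \frac{40600}{-58683} = \left(-39779\right) \frac{1}{45} + 40600 \left(- \frac{1}{58683}\right) = - \frac{39779}{45} - \frac{40600}{58683} = - \frac{778726019}{880245}$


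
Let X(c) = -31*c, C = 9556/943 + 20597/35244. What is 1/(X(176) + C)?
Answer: -33235092/180974447317 ≈ -0.00018365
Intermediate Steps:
C = 356214635/33235092 (C = 9556*(1/943) + 20597*(1/35244) = 9556/943 + 20597/35244 = 356214635/33235092 ≈ 10.718)
1/(X(176) + C) = 1/(-31*176 + 356214635/33235092) = 1/(-5456 + 356214635/33235092) = 1/(-180974447317/33235092) = -33235092/180974447317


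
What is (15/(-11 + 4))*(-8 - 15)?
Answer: 345/7 ≈ 49.286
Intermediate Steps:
(15/(-11 + 4))*(-8 - 15) = (15/(-7))*(-23) = (15*(-1/7))*(-23) = -15/7*(-23) = 345/7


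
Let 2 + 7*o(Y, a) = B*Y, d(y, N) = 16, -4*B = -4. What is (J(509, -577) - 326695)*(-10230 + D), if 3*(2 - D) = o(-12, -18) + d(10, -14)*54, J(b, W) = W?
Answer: 10324122512/3 ≈ 3.4414e+9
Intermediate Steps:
B = 1 (B = -¼*(-4) = 1)
o(Y, a) = -2/7 + Y/7 (o(Y, a) = -2/7 + (1*Y)/7 = -2/7 + Y/7)
D = -856/3 (D = 2 - ((-2/7 + (⅐)*(-12)) + 16*54)/3 = 2 - ((-2/7 - 12/7) + 864)/3 = 2 - (-2 + 864)/3 = 2 - ⅓*862 = 2 - 862/3 = -856/3 ≈ -285.33)
(J(509, -577) - 326695)*(-10230 + D) = (-577 - 326695)*(-10230 - 856/3) = -327272*(-31546/3) = 10324122512/3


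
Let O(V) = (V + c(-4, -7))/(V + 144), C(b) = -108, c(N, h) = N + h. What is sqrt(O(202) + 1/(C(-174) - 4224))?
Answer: sqrt(214623627)/19722 ≈ 0.74283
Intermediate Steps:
O(V) = (-11 + V)/(144 + V) (O(V) = (V + (-4 - 7))/(V + 144) = (V - 11)/(144 + V) = (-11 + V)/(144 + V))
sqrt(O(202) + 1/(C(-174) - 4224)) = sqrt((-11 + 202)/(144 + 202) + 1/(-108 - 4224)) = sqrt(191/346 + 1/(-4332)) = sqrt((1/346)*191 - 1/4332) = sqrt(191/346 - 1/4332) = sqrt(413533/749436) = sqrt(214623627)/19722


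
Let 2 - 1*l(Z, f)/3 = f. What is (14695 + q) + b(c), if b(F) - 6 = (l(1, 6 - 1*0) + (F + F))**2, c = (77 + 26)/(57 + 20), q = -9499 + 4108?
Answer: 55714514/5929 ≈ 9397.0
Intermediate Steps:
l(Z, f) = 6 - 3*f
q = -5391
c = 103/77 ≈ 1.3377
b(F) = 6 + (-12 + 2*F)**2 (b(F) = 6 + ((6 - 3*(6 - 1*0)) + (F + F))**2 = 6 + ((6 - 3*(6 + 0)) + 2*F)**2 = 6 + ((6 - 3*6) + 2*F)**2 = 6 + ((6 - 18) + 2*F)**2 = 6 + (-12 + 2*F)**2)
(14695 + q) + b(c) = (14695 - 5391) + (6 + 4*(-6 + 103/77)**2) = 9304 + (6 + 4*(-359/77)**2) = 9304 + (6 + 4*(128881/5929)) = 9304 + (6 + 515524/5929) = 9304 + 551098/5929 = 55714514/5929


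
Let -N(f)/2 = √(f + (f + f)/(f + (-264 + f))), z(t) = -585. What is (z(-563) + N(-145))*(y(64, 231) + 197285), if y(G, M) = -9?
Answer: -115406460 - 789104*I*√2771385/277 ≈ -1.1541e+8 - 4.7424e+6*I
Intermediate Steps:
N(f) = -2*√(f + 2*f/(-264 + 2*f)) (N(f) = -2*√(f + (f + f)/(f + (-264 + f))) = -2*√(f + (2*f)/(-264 + 2*f)) = -2*√(f + 2*f/(-264 + 2*f)))
(z(-563) + N(-145))*(y(64, 231) + 197285) = (-585 - 2*2*I*√10005*√(-1/(-132 - 145)))*(-9 + 197285) = (-585 - 2*2*I*√10005*√(-1/(-277)))*197276 = (-585 - 2*2*I*√2771385/277)*197276 = (-585 - 4*I*√2771385/277)*197276 = -115406460 - 789104*I*√2771385/277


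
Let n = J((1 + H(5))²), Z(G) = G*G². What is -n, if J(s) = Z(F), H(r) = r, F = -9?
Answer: 729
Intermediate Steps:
Z(G) = G³
J(s) = -729 (J(s) = (-9)³ = -729)
n = -729
-n = -1*(-729) = 729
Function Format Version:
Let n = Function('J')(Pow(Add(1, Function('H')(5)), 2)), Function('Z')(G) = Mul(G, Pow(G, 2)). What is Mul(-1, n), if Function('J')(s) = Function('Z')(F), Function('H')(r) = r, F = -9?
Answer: 729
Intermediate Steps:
Function('Z')(G) = Pow(G, 3)
Function('J')(s) = -729 (Function('J')(s) = Pow(-9, 3) = -729)
n = -729
Mul(-1, n) = Mul(-1, -729) = 729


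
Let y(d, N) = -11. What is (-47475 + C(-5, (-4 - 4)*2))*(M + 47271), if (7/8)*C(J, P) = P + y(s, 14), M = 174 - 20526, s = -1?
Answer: -8951671179/7 ≈ -1.2788e+9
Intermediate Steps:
M = -20352
C(J, P) = -88/7 + 8*P/7 (C(J, P) = 8*(P - 11)/7 = 8*(-11 + P)/7 = -88/7 + 8*P/7)
(-47475 + C(-5, (-4 - 4)*2))*(M + 47271) = (-47475 + (-88/7 + 8*((-4 - 4)*2)/7))*(-20352 + 47271) = (-47475 + (-88/7 + 8*(-8*2)/7))*26919 = (-47475 + (-88/7 + (8/7)*(-16)))*26919 = (-47475 + (-88/7 - 128/7))*26919 = (-47475 - 216/7)*26919 = -332541/7*26919 = -8951671179/7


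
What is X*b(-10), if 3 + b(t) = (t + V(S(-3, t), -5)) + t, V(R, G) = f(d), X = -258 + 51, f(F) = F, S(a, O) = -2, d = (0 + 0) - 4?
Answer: 5589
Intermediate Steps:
d = -4 (d = 0 - 4 = -4)
X = -207
V(R, G) = -4
b(t) = -7 + 2*t (b(t) = -3 + ((t - 4) + t) = -3 + ((-4 + t) + t) = -3 + (-4 + 2*t) = -7 + 2*t)
X*b(-10) = -207*(-7 + 2*(-10)) = -207*(-7 - 20) = -207*(-27) = 5589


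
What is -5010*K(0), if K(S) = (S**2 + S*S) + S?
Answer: 0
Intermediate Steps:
K(S) = S + 2*S**2 (K(S) = (S**2 + S**2) + S = 2*S**2 + S = S + 2*S**2)
-5010*K(0) = -0*(1 + 2*0) = -0*(1 + 0) = -0 = -5010*0 = 0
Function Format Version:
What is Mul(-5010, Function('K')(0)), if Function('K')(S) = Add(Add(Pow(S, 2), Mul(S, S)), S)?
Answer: 0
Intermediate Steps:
Function('K')(S) = Add(S, Mul(2, Pow(S, 2))) (Function('K')(S) = Add(Add(Pow(S, 2), Pow(S, 2)), S) = Add(Mul(2, Pow(S, 2)), S) = Add(S, Mul(2, Pow(S, 2))))
Mul(-5010, Function('K')(0)) = Mul(-5010, Mul(0, Add(1, Mul(2, 0)))) = Mul(-5010, Mul(0, Add(1, 0))) = Mul(-5010, Mul(0, 1)) = Mul(-5010, 0) = 0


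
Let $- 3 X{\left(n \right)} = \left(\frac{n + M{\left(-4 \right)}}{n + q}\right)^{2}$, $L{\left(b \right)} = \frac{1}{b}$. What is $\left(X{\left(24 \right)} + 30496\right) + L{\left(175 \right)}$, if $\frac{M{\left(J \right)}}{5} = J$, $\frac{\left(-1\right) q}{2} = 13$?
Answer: $\frac{16009703}{525} \approx 30495.0$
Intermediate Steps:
$q = -26$ ($q = \left(-2\right) 13 = -26$)
$M{\left(J \right)} = 5 J$
$X{\left(n \right)} = - \frac{\left(-20 + n\right)^{2}}{3 \left(-26 + n\right)^{2}}$ ($X{\left(n \right)} = - \frac{\left(\frac{n + 5 \left(-4\right)}{n - 26}\right)^{2}}{3} = - \frac{\left(\frac{n - 20}{-26 + n}\right)^{2}}{3} = - \frac{\left(\frac{-20 + n}{-26 + n}\right)^{2}}{3} = - \frac{\frac{1}{\left(-26 + n\right)^{2}} \left(-20 + n\right)^{2}}{3} = - \frac{\left(-20 + n\right)^{2}}{3 \left(-26 + n\right)^{2}}$)
$\left(X{\left(24 \right)} + 30496\right) + L{\left(175 \right)} = \left(- \frac{\left(-20 + 24\right)^{2}}{3 \left(-26 + 24\right)^{2}} + 30496\right) + \frac{1}{175} = \left(- \frac{4^{2}}{3 \cdot 4} + 30496\right) + \frac{1}{175} = \left(\left(- \frac{1}{3}\right) \frac{1}{4} \cdot 16 + 30496\right) + \frac{1}{175} = \left(- \frac{4}{3} + 30496\right) + \frac{1}{175} = \frac{91484}{3} + \frac{1}{175} = \frac{16009703}{525}$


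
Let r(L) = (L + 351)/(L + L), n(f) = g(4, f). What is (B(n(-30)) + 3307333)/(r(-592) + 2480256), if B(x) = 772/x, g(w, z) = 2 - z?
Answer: 3915910836/2936623345 ≈ 1.3335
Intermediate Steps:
n(f) = 2 - f
r(L) = (351 + L)/(2*L) (r(L) = (351 + L)/((2*L)) = (351 + L)*(1/(2*L)) = (351 + L)/(2*L))
(B(n(-30)) + 3307333)/(r(-592) + 2480256) = (772/(2 - 1*(-30)) + 3307333)/((1/2)*(351 - 592)/(-592) + 2480256) = (772/(2 + 30) + 3307333)/((1/2)*(-1/592)*(-241) + 2480256) = (772/32 + 3307333)/(241/1184 + 2480256) = (772*(1/32) + 3307333)/(2936623345/1184) = (193/8 + 3307333)*(1184/2936623345) = (26458857/8)*(1184/2936623345) = 3915910836/2936623345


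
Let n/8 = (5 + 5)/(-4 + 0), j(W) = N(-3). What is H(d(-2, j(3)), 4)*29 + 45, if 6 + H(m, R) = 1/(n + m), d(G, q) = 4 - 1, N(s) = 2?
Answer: -2222/17 ≈ -130.71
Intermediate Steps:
j(W) = 2
n = -20 (n = 8*((5 + 5)/(-4 + 0)) = 8*(10/(-4)) = 8*(10*(-¼)) = 8*(-5/2) = -20)
d(G, q) = 3
H(m, R) = -6 + 1/(-20 + m)
H(d(-2, j(3)), 4)*29 + 45 = ((121 - 6*3)/(-20 + 3))*29 + 45 = ((121 - 18)/(-17))*29 + 45 = -1/17*103*29 + 45 = -103/17*29 + 45 = -2987/17 + 45 = -2222/17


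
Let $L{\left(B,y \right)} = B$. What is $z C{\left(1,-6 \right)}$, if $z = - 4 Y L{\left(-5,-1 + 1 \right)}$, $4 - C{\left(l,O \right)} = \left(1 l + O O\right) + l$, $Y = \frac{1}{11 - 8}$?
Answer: $- \frac{680}{3} \approx -226.67$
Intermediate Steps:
$Y = \frac{1}{3} \approx 0.33333$
$C{\left(l,O \right)} = 4 - O^{2} - 2 l$ ($C{\left(l,O \right)} = 4 - \left(\left(1 l + O O\right) + l\right) = 4 - \left(\left(l + O^{2}\right) + l\right) = 4 - \left(O^{2} + 2 l\right) = 4 - O^{2} - 2 l$)
$z = \frac{20}{3}$ ($z = \left(-4\right) \frac{1}{3} \left(-5\right) = \left(- \frac{4}{3}\right) \left(-5\right) = \frac{20}{3} \approx 6.6667$)
$z C{\left(1,-6 \right)} = \frac{20 \left(4 - \left(-6\right)^{2} - 2\right)}{3} = \frac{20 \left(4 - 36 - 2\right)}{3} = \frac{20}{3} \left(-34\right) = - \frac{680}{3}$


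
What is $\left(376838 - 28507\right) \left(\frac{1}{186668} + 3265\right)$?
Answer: $\frac{212297650215951}{186668} \approx 1.1373 \cdot 10^{9}$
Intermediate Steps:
$\left(376838 - 28507\right) \left(\frac{1}{186668} + 3265\right) = 348331 \left(\frac{1}{186668} + 3265\right) = 348331 \cdot \frac{609471021}{186668} = \frac{212297650215951}{186668}$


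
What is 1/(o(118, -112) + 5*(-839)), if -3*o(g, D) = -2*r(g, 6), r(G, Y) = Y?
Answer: -1/4191 ≈ -0.00023861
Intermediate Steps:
o(g, D) = 4 (o(g, D) = -(-2)*6/3 = -⅓*(-12) = 4)
1/(o(118, -112) + 5*(-839)) = 1/(4 + 5*(-839)) = 1/(4 - 4195) = 1/(-4191) = -1/4191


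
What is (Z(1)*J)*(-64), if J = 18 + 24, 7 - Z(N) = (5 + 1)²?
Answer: 77952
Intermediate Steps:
Z(N) = -29 (Z(N) = 7 - (5 + 1)² = 7 - 1*6² = 7 - 1*36 = 7 - 36 = -29)
J = 42
(Z(1)*J)*(-64) = -29*42*(-64) = -1218*(-64) = 77952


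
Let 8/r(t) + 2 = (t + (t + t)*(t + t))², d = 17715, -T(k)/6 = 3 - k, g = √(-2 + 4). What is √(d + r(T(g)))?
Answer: √(34762870819 - 23802370020*√2)/√(1962341 - 1343628*√2) ≈ 133.10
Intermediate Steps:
g = √2 ≈ 1.4142
T(k) = -18 + 6*k (T(k) = -6*(3 - k) = -18 + 6*k)
r(t) = 8/(-2 + (t + 4*t²)²) (r(t) = 8/(-2 + (t + (t + t)*(t + t))²) = 8/(-2 + (t + (2*t)*(2*t))²) = 8/(-2 + (t + 4*t²)²))
√(d + r(T(g))) = √(17715 + 8/(-2 + (-18 + 6*√2)²*(1 + 4*(-18 + 6*√2))²)) = √(17715 + 8/(-2 + (-18 + 6*√2)²*(1 + (-72 + 24*√2))²)) = √(17715 + 8/(-2 + (-18 + 6*√2)²*(-71 + 24*√2)²)) = √(17715 + 8/(-2 + (-71 + 24*√2)²*(-18 + 6*√2)²))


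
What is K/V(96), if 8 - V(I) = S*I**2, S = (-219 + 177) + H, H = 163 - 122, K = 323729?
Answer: 323729/9224 ≈ 35.096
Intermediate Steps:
H = 41
S = -1 (S = (-219 + 177) + 41 = -42 + 41 = -1)
V(I) = 8 + I**2 (V(I) = 8 - (-1)*I**2 = 8 + I**2)
K/V(96) = 323729/(8 + 96**2) = 323729/(8 + 9216) = 323729/9224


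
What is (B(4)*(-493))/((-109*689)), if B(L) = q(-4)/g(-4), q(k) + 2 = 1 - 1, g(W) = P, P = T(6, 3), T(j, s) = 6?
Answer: -493/225303 ≈ -0.0021882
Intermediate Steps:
P = 6
g(W) = 6
q(k) = -2 (q(k) = -2 + (1 - 1) = -2 + 0 = -2)
B(L) = -⅓ (B(L) = -2/6 = -2*⅙ = -⅓)
(B(4)*(-493))/((-109*689)) = (-⅓*(-493))/((-109*689)) = (493/3)/(-75101) = (493/3)*(-1/75101) = -493/225303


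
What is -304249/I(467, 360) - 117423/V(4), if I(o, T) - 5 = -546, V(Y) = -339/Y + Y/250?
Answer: 44653038883/22920547 ≈ 1948.2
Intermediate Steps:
V(Y) = -339/Y + Y/250 (V(Y) = -339/Y + Y*(1/250) = -339/Y + Y/250)
I(o, T) = -541 (I(o, T) = 5 - 546 = -541)
-304249/I(467, 360) - 117423/V(4) = -304249/(-541) - 117423/(-339/4 + (1/250)*4) = -304249*(-1/541) - 117423/(-339*¼ + 2/125) = 304249/541 - 117423/(-339/4 + 2/125) = 304249/541 - 117423/(-42367/500) = 304249/541 - 117423*(-500/42367) = 304249/541 + 58711500/42367 = 44653038883/22920547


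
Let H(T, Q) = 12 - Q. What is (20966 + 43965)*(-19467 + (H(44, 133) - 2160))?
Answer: -1412119388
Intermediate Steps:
(20966 + 43965)*(-19467 + (H(44, 133) - 2160)) = (20966 + 43965)*(-19467 + ((12 - 1*133) - 2160)) = 64931*(-19467 + ((12 - 133) - 2160)) = 64931*(-19467 + (-121 - 2160)) = 64931*(-19467 - 2281) = 64931*(-21748) = -1412119388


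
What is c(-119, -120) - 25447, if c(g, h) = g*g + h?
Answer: -11406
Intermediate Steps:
c(g, h) = h + g² (c(g, h) = g² + h = h + g²)
c(-119, -120) - 25447 = (-120 + (-119)²) - 25447 = (-120 + 14161) - 25447 = 14041 - 25447 = -11406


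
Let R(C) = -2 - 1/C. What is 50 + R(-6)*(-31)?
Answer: 641/6 ≈ 106.83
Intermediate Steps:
50 + R(-6)*(-31) = 50 + (-2 - 1/(-6))*(-31) = 50 + (-2 - 1*(-⅙))*(-31) = 50 + (-2 + ⅙)*(-31) = 50 - 11/6*(-31) = 50 + 341/6 = 641/6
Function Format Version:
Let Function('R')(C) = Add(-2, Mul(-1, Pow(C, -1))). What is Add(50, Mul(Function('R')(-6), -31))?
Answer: Rational(641, 6) ≈ 106.83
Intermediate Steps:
Add(50, Mul(Function('R')(-6), -31)) = Add(50, Mul(Add(-2, Mul(-1, Pow(-6, -1))), -31)) = Add(50, Mul(Add(-2, Mul(-1, Rational(-1, 6))), -31)) = Add(50, Mul(Add(-2, Rational(1, 6)), -31)) = Add(50, Mul(Rational(-11, 6), -31)) = Add(50, Rational(341, 6)) = Rational(641, 6)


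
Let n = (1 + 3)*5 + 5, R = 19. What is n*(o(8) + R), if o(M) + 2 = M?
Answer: 625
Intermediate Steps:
o(M) = -2 + M
n = 25 (n = 4*5 + 5 = 20 + 5 = 25)
n*(o(8) + R) = 25*((-2 + 8) + 19) = 25*(6 + 19) = 25*25 = 625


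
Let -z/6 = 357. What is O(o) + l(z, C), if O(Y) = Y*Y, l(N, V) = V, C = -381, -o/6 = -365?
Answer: 4795719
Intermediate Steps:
z = -2142 (z = -6*357 = -2142)
o = 2190 (o = -6*(-365) = 2190)
O(Y) = Y**2
O(o) + l(z, C) = 2190**2 - 381 = 4796100 - 381 = 4795719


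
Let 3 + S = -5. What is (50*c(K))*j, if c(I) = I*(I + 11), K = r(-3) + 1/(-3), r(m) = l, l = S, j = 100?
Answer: -1000000/9 ≈ -1.1111e+5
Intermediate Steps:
S = -8 (S = -3 - 5 = -8)
l = -8
r(m) = -8
K = -25/3 (K = -8 + 1/(-3) = -8 - ⅓ = -25/3 ≈ -8.3333)
c(I) = I*(11 + I)
(50*c(K))*j = (50*(-25*(11 - 25/3)/3))*100 = (50*(-25/3*8/3))*100 = (50*(-200/9))*100 = -10000/9*100 = -1000000/9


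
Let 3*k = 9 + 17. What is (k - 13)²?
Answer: 169/9 ≈ 18.778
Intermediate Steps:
k = 26/3 (k = (9 + 17)/3 = (⅓)*26 = 26/3 ≈ 8.6667)
(k - 13)² = (26/3 - 13)² = (-13/3)² = 169/9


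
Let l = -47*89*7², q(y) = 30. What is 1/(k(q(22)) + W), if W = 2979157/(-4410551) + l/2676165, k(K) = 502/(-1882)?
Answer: -11106963846117015/11315649763284067 ≈ -0.98156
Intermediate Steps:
l = -204967 (l = -4183*49 = -204967)
k(K) = -251/941 (k(K) = 502*(-1/1882) = -251/941)
W = -8876733099722/11803362216915 (W = 2979157/(-4410551) - 204967/2676165 = 2979157*(-1/4410551) - 204967*1/2676165 = -2979157/4410551 - 204967/2676165 = -8876733099722/11803362216915 ≈ -0.75205)
1/(k(q(22)) + W) = 1/(-251/941 - 8876733099722/11803362216915) = 1/(-11315649763284067/11106963846117015) = -11106963846117015/11315649763284067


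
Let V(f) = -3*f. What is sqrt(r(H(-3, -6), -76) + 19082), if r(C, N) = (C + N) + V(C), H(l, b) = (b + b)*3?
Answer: sqrt(19078) ≈ 138.12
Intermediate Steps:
H(l, b) = 6*b (H(l, b) = (2*b)*3 = 6*b)
r(C, N) = N - 2*C (r(C, N) = (C + N) - 3*C = N - 2*C)
sqrt(r(H(-3, -6), -76) + 19082) = sqrt((-76 - 12*(-6)) + 19082) = sqrt((-76 - 2*(-36)) + 19082) = sqrt((-76 + 72) + 19082) = sqrt(-4 + 19082) = sqrt(19078)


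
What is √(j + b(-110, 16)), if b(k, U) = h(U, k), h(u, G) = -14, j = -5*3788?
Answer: 27*I*√26 ≈ 137.67*I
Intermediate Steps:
j = -18940
b(k, U) = -14
√(j + b(-110, 16)) = √(-18940 - 14) = √(-18954) = 27*I*√26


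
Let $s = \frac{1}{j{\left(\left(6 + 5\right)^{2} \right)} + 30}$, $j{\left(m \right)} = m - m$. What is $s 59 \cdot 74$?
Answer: $\frac{2183}{15} \approx 145.53$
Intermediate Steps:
$j{\left(m \right)} = 0$
$s = \frac{1}{30}$ ($s = \frac{1}{0 + 30} = \frac{1}{30} \approx 0.033333$)
$s 59 \cdot 74 = \frac{1}{30} \cdot 59 \cdot 74 = \frac{59}{30} \cdot 74 = \frac{2183}{15}$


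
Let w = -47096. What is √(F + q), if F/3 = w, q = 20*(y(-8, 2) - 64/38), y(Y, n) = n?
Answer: 8*I*√796917/19 ≈ 375.87*I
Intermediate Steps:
q = 120/19 (q = 20*(2 - 64/38) = 20*(2 - 64*1/38) = 20*(2 - 32/19) = 20*(6/19) = 120/19 ≈ 6.3158)
F = -141288 (F = 3*(-47096) = -141288)
√(F + q) = √(-141288 + 120/19) = √(-2684352/19) = 8*I*√796917/19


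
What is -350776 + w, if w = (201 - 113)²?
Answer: -343032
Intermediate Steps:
w = 7744 (w = 88² = 7744)
-350776 + w = -350776 + 7744 = -343032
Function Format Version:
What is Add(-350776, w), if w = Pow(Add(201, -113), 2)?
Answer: -343032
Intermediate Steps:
w = 7744 (w = Pow(88, 2) = 7744)
Add(-350776, w) = Add(-350776, 7744) = -343032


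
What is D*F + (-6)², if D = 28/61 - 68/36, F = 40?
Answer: -11636/549 ≈ -21.195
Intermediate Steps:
D = -785/549 (D = 28*(1/61) - 68*1/36 = 28/61 - 17/9 = -785/549 ≈ -1.4299)
D*F + (-6)² = -785/549*40 + (-6)² = -31400/549 + 36 = -11636/549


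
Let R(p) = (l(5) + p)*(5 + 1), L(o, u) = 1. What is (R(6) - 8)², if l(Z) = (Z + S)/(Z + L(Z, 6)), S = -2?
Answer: 961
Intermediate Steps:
l(Z) = (-2 + Z)/(1 + Z) (l(Z) = (Z - 2)/(Z + 1) = (-2 + Z)/(1 + Z))
R(p) = 3 + 6*p (R(p) = ((-2 + 5)/(1 + 5) + p)*(5 + 1) = (3/6 + p)*6 = ((⅙)*3 + p)*6 = (½ + p)*6 = 3 + 6*p)
(R(6) - 8)² = ((3 + 6*6) - 8)² = ((3 + 36) - 8)² = (39 - 8)² = 31² = 961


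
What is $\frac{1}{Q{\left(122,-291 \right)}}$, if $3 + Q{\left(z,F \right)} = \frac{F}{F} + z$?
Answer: $\frac{1}{120} \approx 0.0083333$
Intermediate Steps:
$Q{\left(z,F \right)} = -2 + z$ ($Q{\left(z,F \right)} = -3 + \left(\frac{F}{F} + z\right) = -3 + \left(1 + z\right) = -2 + z$)
$\frac{1}{Q{\left(122,-291 \right)}} = \frac{1}{-2 + 122} = \frac{1}{120}$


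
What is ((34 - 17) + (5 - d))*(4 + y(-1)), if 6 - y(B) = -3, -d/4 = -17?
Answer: -598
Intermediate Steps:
d = 68 (d = -4*(-17) = 68)
y(B) = 9 (y(B) = 6 - 1*(-3) = 6 + 3 = 9)
((34 - 17) + (5 - d))*(4 + y(-1)) = ((34 - 17) + (5 - 1*68))*(4 + 9) = (17 + (5 - 68))*13 = (17 - 63)*13 = -46*13 = -598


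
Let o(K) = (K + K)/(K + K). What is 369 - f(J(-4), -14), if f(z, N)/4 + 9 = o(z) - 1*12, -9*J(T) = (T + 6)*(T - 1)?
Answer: 449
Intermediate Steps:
J(T) = -(-1 + T)*(6 + T)/9 (J(T) = -(T + 6)*(T - 1)/9 = -(6 + T)*(-1 + T)/9 = -(-1 + T)*(6 + T)/9)
o(K) = 1 (o(K) = (2*K)/((2*K)) = (2*K)*(1/(2*K)) = 1)
f(z, N) = -80 (f(z, N) = -36 + 4*(1 - 1*12) = -36 + 4*(1 - 12) = -36 + 4*(-11) = -36 - 44 = -80)
369 - f(J(-4), -14) = 369 - 1*(-80) = 369 + 80 = 449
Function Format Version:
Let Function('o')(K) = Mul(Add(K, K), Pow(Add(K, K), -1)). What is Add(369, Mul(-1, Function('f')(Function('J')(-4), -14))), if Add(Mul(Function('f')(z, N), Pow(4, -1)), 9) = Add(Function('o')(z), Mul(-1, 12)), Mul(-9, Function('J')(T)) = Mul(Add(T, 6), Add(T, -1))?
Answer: 449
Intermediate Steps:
Function('J')(T) = Mul(Rational(-1, 9), Add(-1, T), Add(6, T)) (Function('J')(T) = Mul(Rational(-1, 9), Mul(Add(T, 6), Add(T, -1))) = Mul(Rational(-1, 9), Mul(Add(6, T), Add(-1, T))) = Mul(Rational(-1, 9), Mul(Add(-1, T), Add(6, T))) = Mul(Rational(-1, 9), Add(-1, T), Add(6, T)))
Function('o')(K) = 1 (Function('o')(K) = Mul(Mul(2, K), Pow(Mul(2, K), -1)) = Mul(Mul(2, K), Mul(Rational(1, 2), Pow(K, -1))) = 1)
Function('f')(z, N) = -80 (Function('f')(z, N) = Add(-36, Mul(4, Add(1, Mul(-1, 12)))) = Add(-36, Mul(4, Add(1, -12))) = Add(-36, Mul(4, -11)) = Add(-36, -44) = -80)
Add(369, Mul(-1, Function('f')(Function('J')(-4), -14))) = Add(369, Mul(-1, -80)) = Add(369, 80) = 449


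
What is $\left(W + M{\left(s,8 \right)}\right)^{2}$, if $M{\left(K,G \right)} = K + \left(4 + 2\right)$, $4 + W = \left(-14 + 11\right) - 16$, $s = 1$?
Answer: $256$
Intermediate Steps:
$W = -23$ ($W = -4 + \left(\left(-14 + 11\right) - 16\right) = -4 - 19 = -23$)
$M{\left(K,G \right)} = 6 + K$ ($M{\left(K,G \right)} = K + 6 = 6 + K$)
$\left(W + M{\left(s,8 \right)}\right)^{2} = \left(-23 + \left(6 + 1\right)\right)^{2} = \left(-23 + 7\right)^{2} = \left(-16\right)^{2} = 256$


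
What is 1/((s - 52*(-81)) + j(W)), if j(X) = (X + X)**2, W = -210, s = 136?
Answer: 1/180748 ≈ 5.5326e-6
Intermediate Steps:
j(X) = 4*X**2 (j(X) = (2*X)**2 = 4*X**2)
1/((s - 52*(-81)) + j(W)) = 1/((136 - 52*(-81)) + 4*(-210)**2) = 1/((136 + 4212) + 4*44100) = 1/(4348 + 176400) = 1/180748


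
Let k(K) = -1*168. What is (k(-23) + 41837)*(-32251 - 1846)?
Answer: -1420787893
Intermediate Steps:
k(K) = -168
(k(-23) + 41837)*(-32251 - 1846) = (-168 + 41837)*(-32251 - 1846) = 41669*(-34097) = -1420787893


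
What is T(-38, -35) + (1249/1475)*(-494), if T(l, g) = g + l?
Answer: -724681/1475 ≈ -491.31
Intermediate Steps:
T(-38, -35) + (1249/1475)*(-494) = (-35 - 38) + (1249/1475)*(-494) = -73 + (1249*(1/1475))*(-494) = -73 + (1249/1475)*(-494) = -73 - 617006/1475 = -724681/1475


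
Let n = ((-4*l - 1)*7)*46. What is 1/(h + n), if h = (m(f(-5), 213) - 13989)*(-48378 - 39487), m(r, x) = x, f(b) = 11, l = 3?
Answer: 1/1210424054 ≈ 8.2616e-10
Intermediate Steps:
h = 1210428240 (h = (213 - 13989)*(-48378 - 39487) = -13776*(-87865) = 1210428240)
n = -4186 (n = ((-4*3 - 1)*7)*46 = ((-12 - 1)*7)*46 = -13*7*46 = -91*46 = -4186)
1/(h + n) = 1/(1210428240 - 4186) = 1/1210424054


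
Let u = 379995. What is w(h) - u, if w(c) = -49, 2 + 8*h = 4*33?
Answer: -380044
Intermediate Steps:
h = 65/4 (h = -¼ + (4*33)/8 = -¼ + (⅛)*132 = -¼ + 33/2 = 65/4 ≈ 16.250)
w(h) - u = -49 - 1*379995 = -49 - 379995 = -380044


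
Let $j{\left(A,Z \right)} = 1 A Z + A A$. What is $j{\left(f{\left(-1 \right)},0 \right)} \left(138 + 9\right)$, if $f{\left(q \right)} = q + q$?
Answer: $588$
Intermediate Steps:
$f{\left(q \right)} = 2 q$
$j{\left(A,Z \right)} = A^{2} + A Z$ ($j{\left(A,Z \right)} = A Z + A^{2} = A^{2} + A Z$)
$j{\left(f{\left(-1 \right)},0 \right)} \left(138 + 9\right) = 2 \left(-1\right) \left(2 \left(-1\right) + 0\right) \left(138 + 9\right) = - 2 \left(-2 + 0\right) 147 = \left(-2\right) \left(-2\right) 147 = 4 \cdot 147 = 588$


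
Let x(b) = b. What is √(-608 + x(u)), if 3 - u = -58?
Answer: I*√547 ≈ 23.388*I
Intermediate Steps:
u = 61 (u = 3 - 1*(-58) = 3 + 58 = 61)
√(-608 + x(u)) = √(-608 + 61) = √(-547) = I*√547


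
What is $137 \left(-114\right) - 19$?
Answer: $-15637$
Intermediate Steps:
$137 \left(-114\right) - 19 = -15618 - 19 = -15637$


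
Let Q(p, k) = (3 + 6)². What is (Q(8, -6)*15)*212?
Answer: 257580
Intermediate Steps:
Q(p, k) = 81 (Q(p, k) = 9² = 81)
(Q(8, -6)*15)*212 = (81*15)*212 = 1215*212 = 257580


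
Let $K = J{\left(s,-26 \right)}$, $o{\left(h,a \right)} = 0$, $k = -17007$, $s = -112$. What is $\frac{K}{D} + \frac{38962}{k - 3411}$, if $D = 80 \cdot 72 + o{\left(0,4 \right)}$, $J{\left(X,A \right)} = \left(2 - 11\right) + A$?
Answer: $- \frac{7504525}{3920256} \approx -1.9143$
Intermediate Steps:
$J{\left(X,A \right)} = -9 + A$
$K = -35$ ($K = -9 - 26 = -35$)
$D = 5760$ ($D = 80 \cdot 72 + 0 = 5760 + 0 = 5760$)
$\frac{K}{D} + \frac{38962}{k - 3411} = - \frac{35}{5760} + \frac{38962}{-17007 - 3411} = \left(-35\right) \frac{1}{5760} + \frac{38962}{-20418} = - \frac{7}{1152} + 38962 \left(- \frac{1}{20418}\right) = - \frac{7}{1152} - \frac{19481}{10209} = - \frac{7504525}{3920256}$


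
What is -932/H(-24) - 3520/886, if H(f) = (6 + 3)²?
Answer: -555436/35883 ≈ -15.479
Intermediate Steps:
H(f) = 81 (H(f) = 9² = 81)
-932/H(-24) - 3520/886 = -932/81 - 3520/886 = -932*1/81 - 3520*1/886 = -932/81 - 1760/443 = -555436/35883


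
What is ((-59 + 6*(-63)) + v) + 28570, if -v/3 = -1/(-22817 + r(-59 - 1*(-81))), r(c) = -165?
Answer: 646552603/22982 ≈ 28133.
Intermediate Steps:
v = -3/22982 (v = -(-3)/(-22817 - 165) = -(-3)/(-22982) = -(-3)*(-1)/22982 = -3*1/22982 = -3/22982 ≈ -0.00013054)
((-59 + 6*(-63)) + v) + 28570 = ((-59 + 6*(-63)) - 3/22982) + 28570 = ((-59 - 378) - 3/22982) + 28570 = (-437 - 3/22982) + 28570 = -10043137/22982 + 28570 = 646552603/22982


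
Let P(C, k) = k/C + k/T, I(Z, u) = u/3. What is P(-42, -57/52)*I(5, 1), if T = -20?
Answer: 589/21840 ≈ 0.026969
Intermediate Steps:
I(Z, u) = u/3 (I(Z, u) = u*(1/3) = u/3)
P(C, k) = -k/20 + k/C (P(C, k) = k/C + k/(-20) = k/C + k*(-1/20) = k/C - k/20 = -k/20 + k/C)
P(-42, -57/52)*I(5, 1) = (-(-57)/(20*52) - 57/52/(-42))*((1/3)*1) = (-(-57)/(20*52) - 57*1/52*(-1/42))*(1/3) = (-1/20*(-57/52) - 57/52*(-1/42))*(1/3) = (57/1040 + 19/728)*(1/3) = (589/7280)*(1/3) = 589/21840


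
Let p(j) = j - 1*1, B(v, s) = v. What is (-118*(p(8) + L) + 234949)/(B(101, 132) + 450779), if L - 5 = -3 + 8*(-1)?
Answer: 234831/450880 ≈ 0.52083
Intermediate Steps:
p(j) = -1 + j (p(j) = j - 1 = -1 + j)
L = -6 (L = 5 + (-3 + 8*(-1)) = 5 + (-3 - 8) = 5 - 11 = -6)
(-118*(p(8) + L) + 234949)/(B(101, 132) + 450779) = (-118*((-1 + 8) - 6) + 234949)/(101 + 450779) = (-118*(7 - 6) + 234949)/450880 = (-118*1 + 234949)*(1/450880) = (-118 + 234949)*(1/450880) = 234831*(1/450880) = 234831/450880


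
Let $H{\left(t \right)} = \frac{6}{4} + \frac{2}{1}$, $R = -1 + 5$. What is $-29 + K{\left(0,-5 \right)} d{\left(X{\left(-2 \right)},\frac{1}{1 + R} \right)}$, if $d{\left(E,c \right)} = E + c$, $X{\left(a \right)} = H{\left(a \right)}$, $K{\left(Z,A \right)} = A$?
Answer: $- \frac{95}{2} \approx -47.5$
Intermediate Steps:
$R = 4$
$H{\left(t \right)} = \frac{7}{2}$ ($H{\left(t \right)} = 6 \cdot \frac{1}{4} + 2 \cdot 1 = \frac{3}{2} + 2 = \frac{7}{2}$)
$X{\left(a \right)} = \frac{7}{2}$
$-29 + K{\left(0,-5 \right)} d{\left(X{\left(-2 \right)},\frac{1}{1 + R} \right)} = -29 - 5 \left(\frac{7}{2} + \frac{1}{1 + 4}\right) = -29 - 5 \left(\frac{7}{2} + \frac{1}{5}\right) = -29 - \frac{37}{2} = - \frac{95}{2}$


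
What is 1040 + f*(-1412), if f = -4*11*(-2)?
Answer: -123216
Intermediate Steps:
f = 88 (f = -44*(-2) = 88)
1040 + f*(-1412) = 1040 + 88*(-1412) = 1040 - 124256 = -123216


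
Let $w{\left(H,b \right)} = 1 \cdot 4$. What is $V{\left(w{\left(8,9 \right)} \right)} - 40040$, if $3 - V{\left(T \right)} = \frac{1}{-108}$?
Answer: $- \frac{4323995}{108} \approx -40037.0$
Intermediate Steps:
$w{\left(H,b \right)} = 4$
$V{\left(T \right)} = \frac{325}{108}$ ($V{\left(T \right)} = 3 - \frac{1}{-108} = 3 - - \frac{1}{108} = 3 + \frac{1}{108} = \frac{325}{108}$)
$V{\left(w{\left(8,9 \right)} \right)} - 40040 = \frac{325}{108} - 40040 = - \frac{4323995}{108}$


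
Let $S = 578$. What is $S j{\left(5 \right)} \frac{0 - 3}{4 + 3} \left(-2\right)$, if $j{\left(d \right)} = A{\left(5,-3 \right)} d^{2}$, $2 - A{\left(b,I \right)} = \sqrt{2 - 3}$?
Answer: $\frac{173400}{7} - \frac{86700 i}{7} \approx 24771.0 - 12386.0 i$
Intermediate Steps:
$A{\left(b,I \right)} = 2 - i$ ($A{\left(b,I \right)} = 2 - \sqrt{2 - 3} = 2 - \sqrt{-1} = 2 - i$)
$j{\left(d \right)} = d^{2} \left(2 - i\right)$ ($j{\left(d \right)} = \left(2 - i\right) d^{2} = d^{2} \left(2 - i\right)$)
$S j{\left(5 \right)} \frac{0 - 3}{4 + 3} \left(-2\right) = 578 \cdot 5^{2} \left(2 - i\right) \frac{0 - 3}{4 + 3} \left(-2\right) = 578 \cdot 25 \left(2 - i\right) \left(- \frac{3}{7}\right) \left(-2\right) = 578 \left(50 - 25 i\right) \left(\left(-3\right) \frac{1}{7}\right) \left(-2\right) = 578 \left(50 - 25 i\right) \left(- \frac{3}{7}\right) \left(-2\right) = 578 \left(- \frac{150}{7} + \frac{75 i}{7}\right) \left(-2\right) = 578 \left(\frac{300}{7} - \frac{150 i}{7}\right) = \frac{173400}{7} - \frac{86700 i}{7}$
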